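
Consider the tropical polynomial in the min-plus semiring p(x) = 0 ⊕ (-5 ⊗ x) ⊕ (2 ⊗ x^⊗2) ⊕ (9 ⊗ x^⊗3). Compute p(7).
p(7) = 0

A tropical monomial a ⊗ x^⊗i evaluates to a + i · x. Evaluating each term at x = 7:
  Term 0 contributes 0 + 0 · 7 = 0
  Term 1 contributes -5 + 1 · 7 = 2
  Term 2 contributes 2 + 2 · 7 = 16
  Term 3 contributes 9 + 3 · 7 = 30
p(7) = ⊕ of these = min[0, 2, 16, 30] = 0.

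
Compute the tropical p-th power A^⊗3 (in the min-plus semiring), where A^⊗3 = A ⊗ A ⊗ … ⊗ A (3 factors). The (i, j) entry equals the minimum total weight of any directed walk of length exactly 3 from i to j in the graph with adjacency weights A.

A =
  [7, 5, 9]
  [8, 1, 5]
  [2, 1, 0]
A^⊗3 =
  [11, 7, 9]
  [7, 3, 5]
  [2, 1, 0]

Each entry (A^⊗3)_ij equals the minimum over all length-3 walks i = v_0 → v_1 → … → v_3 = j of Σ_t A[v_t][v_{t+1}]. For example, for (i, j) = (0, 2) we minimise over 9 possible intermediate vertex sequences; the minimum is 9, attained along the walk 0 → 2 → 2 → 2.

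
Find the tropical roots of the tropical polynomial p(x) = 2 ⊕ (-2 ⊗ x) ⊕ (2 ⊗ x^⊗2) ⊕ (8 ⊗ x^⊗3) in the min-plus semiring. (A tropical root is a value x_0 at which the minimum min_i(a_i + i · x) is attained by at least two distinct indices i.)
Roots: {-6, -4, 4}

Each tropical root is a break point of the lower envelope of the lines y = a_i + i · x (there are 4 lines, with slopes 0, 1, ..., 3). Only the lines that attain the minimum somewhere contribute to roots; other lines are dominated. Here the surviving (envelope) indices are i = 3, i = 2, i = 1, i = 0.
Intersections between consecutive envelope lines give the roots: for adjacent envelope indices i < j the intersection is x = (a_i − a_j) / (j − i). Reading off the sorted break points: {-6, -4, 4}.
Verification: at each break x_0, at least two indices attain the minimum of min_i(a_i + i · x_0).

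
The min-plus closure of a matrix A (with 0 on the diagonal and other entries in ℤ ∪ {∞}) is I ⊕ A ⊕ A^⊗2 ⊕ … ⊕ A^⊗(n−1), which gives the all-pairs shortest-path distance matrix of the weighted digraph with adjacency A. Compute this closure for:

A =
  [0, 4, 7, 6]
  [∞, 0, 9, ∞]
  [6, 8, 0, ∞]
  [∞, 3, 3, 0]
Closure =
  [0, 4, 7, 6]
  [15, 0, 9, 21]
  [6, 8, 0, 12]
  [9, 3, 3, 0]

This is the Floyd-Warshall all-pairs shortest-path computation. For each intermediate vertex k = 0, 1, …, 3, update dist[i][j] ← min(dist[i][j], dist[i][k] + dist[k][j]). The final matrix gives, for each (i, j), the minimum total weight of any directed path from i to j (possibly empty when i = j).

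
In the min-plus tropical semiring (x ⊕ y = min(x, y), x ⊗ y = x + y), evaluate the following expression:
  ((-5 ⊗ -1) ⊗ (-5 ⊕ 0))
((-5 ⊗ -1) ⊗ (-5 ⊕ 0)) = -11

Expand innermost to outermost. Recall ⊕ takes the minimum of its arguments and ⊗ takes their sum. Working out the expression ((-5 ⊗ -1) ⊗ (-5 ⊕ 0)) gives -11.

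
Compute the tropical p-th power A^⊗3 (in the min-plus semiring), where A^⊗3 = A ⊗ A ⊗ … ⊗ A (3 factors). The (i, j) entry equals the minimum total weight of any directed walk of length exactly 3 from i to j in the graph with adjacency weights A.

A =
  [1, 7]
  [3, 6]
A^⊗3 =
  [3, 9]
  [5, 11]

Each entry (A^⊗3)_ij equals the minimum over all length-3 walks i = v_0 → v_1 → … → v_3 = j of Σ_t A[v_t][v_{t+1}]. For example, for (i, j) = (0, 1) we minimise over 4 possible intermediate vertex sequences; the minimum is 9, attained along the walk 0 → 0 → 0 → 1.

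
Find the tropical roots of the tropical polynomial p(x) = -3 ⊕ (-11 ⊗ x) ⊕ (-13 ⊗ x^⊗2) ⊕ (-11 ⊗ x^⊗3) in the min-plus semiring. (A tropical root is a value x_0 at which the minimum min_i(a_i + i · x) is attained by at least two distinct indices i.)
Roots: {-2, 2, 8}

Each tropical root is a break point of the lower envelope of the lines y = a_i + i · x (there are 4 lines, with slopes 0, 1, ..., 3). Only the lines that attain the minimum somewhere contribute to roots; other lines are dominated. Here the surviving (envelope) indices are i = 3, i = 2, i = 1, i = 0.
Intersections between consecutive envelope lines give the roots: for adjacent envelope indices i < j the intersection is x = (a_i − a_j) / (j − i). Reading off the sorted break points: {-2, 2, 8}.
Verification: at each break x_0, at least two indices attain the minimum of min_i(a_i + i · x_0).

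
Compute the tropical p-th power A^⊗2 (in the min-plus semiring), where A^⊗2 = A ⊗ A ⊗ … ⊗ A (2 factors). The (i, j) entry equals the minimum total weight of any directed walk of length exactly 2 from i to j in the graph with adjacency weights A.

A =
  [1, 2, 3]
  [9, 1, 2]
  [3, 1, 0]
A^⊗2 =
  [2, 3, 3]
  [5, 2, 2]
  [3, 1, 0]

Each entry (A^⊗2)_ij equals the minimum over all length-2 walks i = v_0 → v_1 → … → v_2 = j of Σ_t A[v_t][v_{t+1}]. For example, for (i, j) = (0, 2) we minimise over 3 possible intermediate vertex sequences; the minimum is 3, attained along the walk 0 → 2 → 2.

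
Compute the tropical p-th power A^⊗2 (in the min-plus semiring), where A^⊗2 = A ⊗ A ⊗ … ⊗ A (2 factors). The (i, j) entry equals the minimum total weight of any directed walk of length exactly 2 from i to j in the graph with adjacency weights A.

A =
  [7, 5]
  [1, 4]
A^⊗2 =
  [6, 9]
  [5, 6]

Each entry (A^⊗2)_ij equals the minimum over all length-2 walks i = v_0 → v_1 → … → v_2 = j of Σ_t A[v_t][v_{t+1}]. For example, for (i, j) = (0, 1) we minimise over 2 possible intermediate vertex sequences; the minimum is 9, attained along the walk 0 → 1 → 1.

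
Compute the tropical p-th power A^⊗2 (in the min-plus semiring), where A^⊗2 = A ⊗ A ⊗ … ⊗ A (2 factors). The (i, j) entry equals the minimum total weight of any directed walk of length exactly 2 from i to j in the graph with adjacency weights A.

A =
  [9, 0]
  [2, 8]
A^⊗2 =
  [2, 8]
  [10, 2]

Each entry (A^⊗2)_ij equals the minimum over all length-2 walks i = v_0 → v_1 → … → v_2 = j of Σ_t A[v_t][v_{t+1}]. For example, for (i, j) = (0, 1) we minimise over 2 possible intermediate vertex sequences; the minimum is 8, attained along the walk 0 → 1 → 1.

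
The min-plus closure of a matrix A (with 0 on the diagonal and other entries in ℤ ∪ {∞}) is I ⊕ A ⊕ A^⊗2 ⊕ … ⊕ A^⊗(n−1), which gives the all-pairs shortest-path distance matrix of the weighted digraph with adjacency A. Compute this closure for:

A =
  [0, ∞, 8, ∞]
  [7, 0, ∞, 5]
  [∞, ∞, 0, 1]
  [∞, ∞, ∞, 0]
Closure =
  [0, ∞, 8, 9]
  [7, 0, 15, 5]
  [∞, ∞, 0, 1]
  [∞, ∞, ∞, 0]

This is the Floyd-Warshall all-pairs shortest-path computation. For each intermediate vertex k = 0, 1, …, 3, update dist[i][j] ← min(dist[i][j], dist[i][k] + dist[k][j]). The final matrix gives, for each (i, j), the minimum total weight of any directed path from i to j (possibly empty when i = j).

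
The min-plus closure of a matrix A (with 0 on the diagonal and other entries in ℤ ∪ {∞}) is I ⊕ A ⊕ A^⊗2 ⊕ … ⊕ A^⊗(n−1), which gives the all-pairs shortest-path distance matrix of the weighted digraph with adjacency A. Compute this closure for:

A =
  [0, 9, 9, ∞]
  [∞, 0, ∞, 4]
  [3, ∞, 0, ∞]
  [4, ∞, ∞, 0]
Closure =
  [0, 9, 9, 13]
  [8, 0, 17, 4]
  [3, 12, 0, 16]
  [4, 13, 13, 0]

This is the Floyd-Warshall all-pairs shortest-path computation. For each intermediate vertex k = 0, 1, …, 3, update dist[i][j] ← min(dist[i][j], dist[i][k] + dist[k][j]). The final matrix gives, for each (i, j), the minimum total weight of any directed path from i to j (possibly empty when i = j).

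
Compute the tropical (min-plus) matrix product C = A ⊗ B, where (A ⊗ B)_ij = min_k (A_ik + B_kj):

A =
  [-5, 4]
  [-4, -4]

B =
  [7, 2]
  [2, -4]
A ⊗ B =
  [2, -3]
  [-2, -8]

Apply the min-plus product entry-by-entry:
  C[0][0] = min over k of (A[0][0] + B[0][0] = -5 + 7 = 2, A[0][1] + B[1][0] = 4 + 2 = 6) = 2 (attained at k = 0)
  C[0][1] = min over k of (A[0][0] + B[0][1] = -5 + 2 = -3, A[0][1] + B[1][1] = 4 + -4 = 0) = -3 (attained at k = 0)
  C[1][0] = min over k of (A[1][0] + B[0][0] = -4 + 7 = 3, A[1][1] + B[1][0] = -4 + 2 = -2) = -2 (attained at k = 1)
  C[1][1] = min over k of (A[1][0] + B[0][1] = -4 + 2 = -2, A[1][1] + B[1][1] = -4 + -4 = -8) = -8 (attained at k = 1)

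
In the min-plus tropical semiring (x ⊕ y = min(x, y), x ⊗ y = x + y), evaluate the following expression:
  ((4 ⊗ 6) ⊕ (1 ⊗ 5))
((4 ⊗ 6) ⊕ (1 ⊗ 5)) = 6

Expand innermost to outermost. Recall ⊕ takes the minimum of its arguments and ⊗ takes their sum. Working out the expression ((4 ⊗ 6) ⊕ (1 ⊗ 5)) gives 6.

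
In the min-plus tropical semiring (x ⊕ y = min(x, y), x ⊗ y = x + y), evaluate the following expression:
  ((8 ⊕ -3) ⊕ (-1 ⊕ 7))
((8 ⊕ -3) ⊕ (-1 ⊕ 7)) = -3

Expand innermost to outermost. Recall ⊕ takes the minimum of its arguments and ⊗ takes their sum. Working out the expression ((8 ⊕ -3) ⊕ (-1 ⊕ 7)) gives -3.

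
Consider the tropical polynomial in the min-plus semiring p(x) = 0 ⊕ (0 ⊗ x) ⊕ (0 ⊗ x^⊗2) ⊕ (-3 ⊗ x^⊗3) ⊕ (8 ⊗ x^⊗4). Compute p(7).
p(7) = 0

A tropical monomial a ⊗ x^⊗i evaluates to a + i · x. Evaluating each term at x = 7:
  Term 0 contributes 0 + 0 · 7 = 0
  Term 1 contributes 0 + 1 · 7 = 7
  Term 2 contributes 0 + 2 · 7 = 14
  Term 3 contributes -3 + 3 · 7 = 18
  Term 4 contributes 8 + 4 · 7 = 36
p(7) = ⊕ of these = min[0, 7, 14, 18, 36] = 0.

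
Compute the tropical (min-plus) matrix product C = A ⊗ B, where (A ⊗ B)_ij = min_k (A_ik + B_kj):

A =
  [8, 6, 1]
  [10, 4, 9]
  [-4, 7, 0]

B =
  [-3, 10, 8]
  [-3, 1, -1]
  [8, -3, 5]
A ⊗ B =
  [3, -2, 5]
  [1, 5, 3]
  [-7, -3, 4]

Apply the min-plus product entry-by-entry:
  C[0][0] = min over k of (A[0][0] + B[0][0] = 8 + -3 = 5, A[0][1] + B[1][0] = 6 + -3 = 3, A[0][2] + B[2][0] = 1 + 8 = 9) = 3 (attained at k = 1)
  C[0][1] = min over k of (A[0][0] + B[0][1] = 8 + 10 = 18, A[0][1] + B[1][1] = 6 + 1 = 7, A[0][2] + B[2][1] = 1 + -3 = -2) = -2 (attained at k = 2)
  C[0][2] = min over k of (A[0][0] + B[0][2] = 8 + 8 = 16, A[0][1] + B[1][2] = 6 + -1 = 5, A[0][2] + B[2][2] = 1 + 5 = 6) = 5 (attained at k = 1)
  C[1][0] = min over k of (A[1][0] + B[0][0] = 10 + -3 = 7, A[1][1] + B[1][0] = 4 + -3 = 1, A[1][2] + B[2][0] = 9 + 8 = 17) = 1 (attained at k = 1)
  C[1][1] = min over k of (A[1][0] + B[0][1] = 10 + 10 = 20, A[1][1] + B[1][1] = 4 + 1 = 5, A[1][2] + B[2][1] = 9 + -3 = 6) = 5 (attained at k = 1)
  C[1][2] = min over k of (A[1][0] + B[0][2] = 10 + 8 = 18, A[1][1] + B[1][2] = 4 + -1 = 3, A[1][2] + B[2][2] = 9 + 5 = 14) = 3 (attained at k = 1)
  C[2][0] = min over k of (A[2][0] + B[0][0] = -4 + -3 = -7, A[2][1] + B[1][0] = 7 + -3 = 4, A[2][2] + B[2][0] = 0 + 8 = 8) = -7 (attained at k = 0)
  C[2][1] = min over k of (A[2][0] + B[0][1] = -4 + 10 = 6, A[2][1] + B[1][1] = 7 + 1 = 8, A[2][2] + B[2][1] = 0 + -3 = -3) = -3 (attained at k = 2)
  C[2][2] = min over k of (A[2][0] + B[0][2] = -4 + 8 = 4, A[2][1] + B[1][2] = 7 + -1 = 6, A[2][2] + B[2][2] = 0 + 5 = 5) = 4 (attained at k = 0)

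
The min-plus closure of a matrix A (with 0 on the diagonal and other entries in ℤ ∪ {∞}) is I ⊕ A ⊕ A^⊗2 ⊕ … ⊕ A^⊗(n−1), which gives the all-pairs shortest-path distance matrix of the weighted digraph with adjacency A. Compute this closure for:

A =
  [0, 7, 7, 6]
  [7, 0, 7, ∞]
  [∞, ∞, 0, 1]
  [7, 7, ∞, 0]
Closure =
  [0, 7, 7, 6]
  [7, 0, 7, 8]
  [8, 8, 0, 1]
  [7, 7, 14, 0]

This is the Floyd-Warshall all-pairs shortest-path computation. For each intermediate vertex k = 0, 1, …, 3, update dist[i][j] ← min(dist[i][j], dist[i][k] + dist[k][j]). The final matrix gives, for each (i, j), the minimum total weight of any directed path from i to j (possibly empty when i = j).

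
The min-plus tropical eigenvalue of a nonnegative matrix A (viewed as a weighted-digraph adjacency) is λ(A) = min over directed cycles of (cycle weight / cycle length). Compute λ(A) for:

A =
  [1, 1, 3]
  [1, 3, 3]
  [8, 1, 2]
λ(A) = 1

Enumerate directed cycles and compute their means (weight / length). Sample:
  cycle 0 → 0: weight = 1, length = 1, mean = 1/1 ≈ 1.000
  cycle 1 → 1: weight = 3, length = 1, mean = 3/1 ≈ 3.000
  cycle 2 → 2: weight = 2, length = 1, mean = 2/1 ≈ 2.000
  cycle 0 → 1 → 0: weight = 2, length = 2, mean = 2/2 ≈ 1.000
  cycle 0 → 2 → 0: weight = 11, length = 2, mean = 11/2 ≈ 5.500
  cycle 1 → 0 → 1: weight = 2, length = 2, mean = 2/2 ≈ 1.000
Minimum mean = 1.000, attained e.g. along the cycle 0 → 0 with weight 1 and length 1. So λ(A) = 1/1 = 1.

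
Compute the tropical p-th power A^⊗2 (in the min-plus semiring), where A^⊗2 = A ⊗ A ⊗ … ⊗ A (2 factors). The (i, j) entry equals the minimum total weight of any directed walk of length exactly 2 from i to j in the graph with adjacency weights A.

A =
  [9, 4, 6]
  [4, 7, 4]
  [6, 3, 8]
A^⊗2 =
  [8, 9, 8]
  [10, 7, 10]
  [7, 10, 7]

Each entry (A^⊗2)_ij equals the minimum over all length-2 walks i = v_0 → v_1 → … → v_2 = j of Σ_t A[v_t][v_{t+1}]. For example, for (i, j) = (0, 2) we minimise over 3 possible intermediate vertex sequences; the minimum is 8, attained along the walk 0 → 1 → 2.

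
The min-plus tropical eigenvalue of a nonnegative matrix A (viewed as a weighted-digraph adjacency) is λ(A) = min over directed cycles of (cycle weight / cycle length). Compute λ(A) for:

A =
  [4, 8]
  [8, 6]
λ(A) = 4

Enumerate directed cycles and compute their means (weight / length). Sample:
  cycle 0 → 0: weight = 4, length = 1, mean = 4/1 ≈ 4.000
  cycle 1 → 1: weight = 6, length = 1, mean = 6/1 ≈ 6.000
  cycle 0 → 1 → 0: weight = 16, length = 2, mean = 16/2 ≈ 8.000
  cycle 1 → 0 → 1: weight = 16, length = 2, mean = 16/2 ≈ 8.000
Minimum mean = 4.000, attained e.g. along the cycle 0 → 0 with weight 4 and length 1. So λ(A) = 4/1 = 4.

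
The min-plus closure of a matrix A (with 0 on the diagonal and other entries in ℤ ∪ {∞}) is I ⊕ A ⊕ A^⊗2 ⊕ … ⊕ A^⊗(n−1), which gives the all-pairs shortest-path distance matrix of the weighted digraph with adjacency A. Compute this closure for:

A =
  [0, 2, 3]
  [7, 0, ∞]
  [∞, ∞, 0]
Closure =
  [0, 2, 3]
  [7, 0, 10]
  [∞, ∞, 0]

This is the Floyd-Warshall all-pairs shortest-path computation. For each intermediate vertex k = 0, 1, …, 2, update dist[i][j] ← min(dist[i][j], dist[i][k] + dist[k][j]). The final matrix gives, for each (i, j), the minimum total weight of any directed path from i to j (possibly empty when i = j).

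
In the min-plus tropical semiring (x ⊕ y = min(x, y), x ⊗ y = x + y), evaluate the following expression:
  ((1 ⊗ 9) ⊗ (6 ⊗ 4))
((1 ⊗ 9) ⊗ (6 ⊗ 4)) = 20

Expand innermost to outermost. Recall ⊕ takes the minimum of its arguments and ⊗ takes their sum. Working out the expression ((1 ⊗ 9) ⊗ (6 ⊗ 4)) gives 20.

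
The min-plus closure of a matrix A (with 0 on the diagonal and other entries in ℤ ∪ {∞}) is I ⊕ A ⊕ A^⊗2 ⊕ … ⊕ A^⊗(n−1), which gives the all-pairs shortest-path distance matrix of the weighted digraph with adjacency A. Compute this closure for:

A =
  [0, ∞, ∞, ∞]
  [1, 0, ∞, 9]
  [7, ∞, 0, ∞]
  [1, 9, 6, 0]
Closure =
  [0, ∞, ∞, ∞]
  [1, 0, 15, 9]
  [7, ∞, 0, ∞]
  [1, 9, 6, 0]

This is the Floyd-Warshall all-pairs shortest-path computation. For each intermediate vertex k = 0, 1, …, 3, update dist[i][j] ← min(dist[i][j], dist[i][k] + dist[k][j]). The final matrix gives, for each (i, j), the minimum total weight of any directed path from i to j (possibly empty when i = j).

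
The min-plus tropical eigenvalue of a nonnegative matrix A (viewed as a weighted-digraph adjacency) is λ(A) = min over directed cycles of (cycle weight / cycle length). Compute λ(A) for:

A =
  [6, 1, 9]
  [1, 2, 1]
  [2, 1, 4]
λ(A) = 1

Enumerate directed cycles and compute their means (weight / length). Sample:
  cycle 0 → 0: weight = 6, length = 1, mean = 6/1 ≈ 6.000
  cycle 1 → 1: weight = 2, length = 1, mean = 2/1 ≈ 2.000
  cycle 2 → 2: weight = 4, length = 1, mean = 4/1 ≈ 4.000
  cycle 0 → 1 → 0: weight = 2, length = 2, mean = 2/2 ≈ 1.000
  cycle 0 → 2 → 0: weight = 11, length = 2, mean = 11/2 ≈ 5.500
  cycle 1 → 0 → 1: weight = 2, length = 2, mean = 2/2 ≈ 1.000
Minimum mean = 1.000, attained e.g. along the cycle 0 → 1 → 0 with weight 2 and length 2. So λ(A) = 2/2 = 1.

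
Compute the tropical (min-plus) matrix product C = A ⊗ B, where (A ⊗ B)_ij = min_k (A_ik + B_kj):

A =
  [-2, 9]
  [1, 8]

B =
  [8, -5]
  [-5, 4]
A ⊗ B =
  [4, -7]
  [3, -4]

Apply the min-plus product entry-by-entry:
  C[0][0] = min over k of (A[0][0] + B[0][0] = -2 + 8 = 6, A[0][1] + B[1][0] = 9 + -5 = 4) = 4 (attained at k = 1)
  C[0][1] = min over k of (A[0][0] + B[0][1] = -2 + -5 = -7, A[0][1] + B[1][1] = 9 + 4 = 13) = -7 (attained at k = 0)
  C[1][0] = min over k of (A[1][0] + B[0][0] = 1 + 8 = 9, A[1][1] + B[1][0] = 8 + -5 = 3) = 3 (attained at k = 1)
  C[1][1] = min over k of (A[1][0] + B[0][1] = 1 + -5 = -4, A[1][1] + B[1][1] = 8 + 4 = 12) = -4 (attained at k = 0)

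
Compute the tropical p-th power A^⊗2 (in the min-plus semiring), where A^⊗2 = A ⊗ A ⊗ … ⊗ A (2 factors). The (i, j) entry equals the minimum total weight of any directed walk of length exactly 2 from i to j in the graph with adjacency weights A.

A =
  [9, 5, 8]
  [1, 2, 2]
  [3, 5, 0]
A^⊗2 =
  [6, 7, 7]
  [3, 4, 2]
  [3, 5, 0]

Each entry (A^⊗2)_ij equals the minimum over all length-2 walks i = v_0 → v_1 → … → v_2 = j of Σ_t A[v_t][v_{t+1}]. For example, for (i, j) = (0, 2) we minimise over 3 possible intermediate vertex sequences; the minimum is 7, attained along the walk 0 → 1 → 2.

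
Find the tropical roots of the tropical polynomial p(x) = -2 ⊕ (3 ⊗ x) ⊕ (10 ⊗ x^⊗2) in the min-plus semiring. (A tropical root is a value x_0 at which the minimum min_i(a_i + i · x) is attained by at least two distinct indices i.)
Roots: {-7, -5}

Each tropical root is a break point of the lower envelope of the lines y = a_i + i · x (there are 3 lines, with slopes 0, 1, ..., 2). Only the lines that attain the minimum somewhere contribute to roots; other lines are dominated. Here the surviving (envelope) indices are i = 2, i = 1, i = 0.
Intersections between consecutive envelope lines give the roots: for adjacent envelope indices i < j the intersection is x = (a_i − a_j) / (j − i). Reading off the sorted break points: {-7, -5}.
Verification: at each break x_0, at least two indices attain the minimum of min_i(a_i + i · x_0).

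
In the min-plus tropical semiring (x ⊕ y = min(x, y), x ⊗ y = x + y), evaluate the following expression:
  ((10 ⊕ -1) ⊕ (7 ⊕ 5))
((10 ⊕ -1) ⊕ (7 ⊕ 5)) = -1

Expand innermost to outermost. Recall ⊕ takes the minimum of its arguments and ⊗ takes their sum. Working out the expression ((10 ⊕ -1) ⊕ (7 ⊕ 5)) gives -1.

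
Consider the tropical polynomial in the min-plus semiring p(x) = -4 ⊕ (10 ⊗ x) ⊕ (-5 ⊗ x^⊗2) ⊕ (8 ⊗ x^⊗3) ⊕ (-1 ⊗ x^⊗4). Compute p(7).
p(7) = -4

A tropical monomial a ⊗ x^⊗i evaluates to a + i · x. Evaluating each term at x = 7:
  Term 0 contributes -4 + 0 · 7 = -4
  Term 1 contributes 10 + 1 · 7 = 17
  Term 2 contributes -5 + 2 · 7 = 9
  Term 3 contributes 8 + 3 · 7 = 29
  Term 4 contributes -1 + 4 · 7 = 27
p(7) = ⊕ of these = min[-4, 17, 9, 29, 27] = -4.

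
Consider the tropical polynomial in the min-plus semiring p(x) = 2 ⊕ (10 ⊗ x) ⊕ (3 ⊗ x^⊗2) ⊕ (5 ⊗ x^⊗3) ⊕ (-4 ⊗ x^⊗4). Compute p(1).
p(1) = 0

A tropical monomial a ⊗ x^⊗i evaluates to a + i · x. Evaluating each term at x = 1:
  Term 0 contributes 2 + 0 · 1 = 2
  Term 1 contributes 10 + 1 · 1 = 11
  Term 2 contributes 3 + 2 · 1 = 5
  Term 3 contributes 5 + 3 · 1 = 8
  Term 4 contributes -4 + 4 · 1 = 0
p(1) = ⊕ of these = min[2, 11, 5, 8, 0] = 0.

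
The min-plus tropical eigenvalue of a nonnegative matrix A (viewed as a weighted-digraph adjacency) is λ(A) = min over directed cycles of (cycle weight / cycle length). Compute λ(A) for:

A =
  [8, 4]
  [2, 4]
λ(A) = 3

Enumerate directed cycles and compute their means (weight / length). Sample:
  cycle 0 → 0: weight = 8, length = 1, mean = 8/1 ≈ 8.000
  cycle 1 → 1: weight = 4, length = 1, mean = 4/1 ≈ 4.000
  cycle 0 → 1 → 0: weight = 6, length = 2, mean = 6/2 ≈ 3.000
  cycle 1 → 0 → 1: weight = 6, length = 2, mean = 6/2 ≈ 3.000
Minimum mean = 3.000, attained e.g. along the cycle 0 → 1 → 0 with weight 6 and length 2. So λ(A) = 6/2 = 3.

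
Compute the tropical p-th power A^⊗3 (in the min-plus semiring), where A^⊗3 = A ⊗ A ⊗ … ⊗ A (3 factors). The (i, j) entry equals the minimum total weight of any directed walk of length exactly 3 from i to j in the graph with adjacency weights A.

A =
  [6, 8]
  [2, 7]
A^⊗3 =
  [16, 18]
  [12, 16]

Each entry (A^⊗3)_ij equals the minimum over all length-3 walks i = v_0 → v_1 → … → v_3 = j of Σ_t A[v_t][v_{t+1}]. For example, for (i, j) = (0, 1) we minimise over 4 possible intermediate vertex sequences; the minimum is 18, attained along the walk 0 → 1 → 0 → 1.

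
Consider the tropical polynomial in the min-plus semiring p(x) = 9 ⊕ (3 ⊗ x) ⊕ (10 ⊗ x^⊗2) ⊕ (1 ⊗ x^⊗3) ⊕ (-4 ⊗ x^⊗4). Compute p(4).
p(4) = 7

A tropical monomial a ⊗ x^⊗i evaluates to a + i · x. Evaluating each term at x = 4:
  Term 0 contributes 9 + 0 · 4 = 9
  Term 1 contributes 3 + 1 · 4 = 7
  Term 2 contributes 10 + 2 · 4 = 18
  Term 3 contributes 1 + 3 · 4 = 13
  Term 4 contributes -4 + 4 · 4 = 12
p(4) = ⊕ of these = min[9, 7, 18, 13, 12] = 7.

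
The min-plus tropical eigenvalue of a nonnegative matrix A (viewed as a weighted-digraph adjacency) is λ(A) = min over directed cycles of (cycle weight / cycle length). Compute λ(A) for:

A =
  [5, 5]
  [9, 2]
λ(A) = 2

Enumerate directed cycles and compute their means (weight / length). Sample:
  cycle 0 → 0: weight = 5, length = 1, mean = 5/1 ≈ 5.000
  cycle 1 → 1: weight = 2, length = 1, mean = 2/1 ≈ 2.000
  cycle 0 → 1 → 0: weight = 14, length = 2, mean = 14/2 ≈ 7.000
  cycle 1 → 0 → 1: weight = 14, length = 2, mean = 14/2 ≈ 7.000
Minimum mean = 2.000, attained e.g. along the cycle 1 → 1 with weight 2 and length 1. So λ(A) = 2/1 = 2.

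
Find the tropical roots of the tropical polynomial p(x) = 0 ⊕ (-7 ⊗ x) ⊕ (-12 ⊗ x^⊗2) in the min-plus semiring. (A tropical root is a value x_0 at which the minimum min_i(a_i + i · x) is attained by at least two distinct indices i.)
Roots: {5, 7}

Each tropical root is a break point of the lower envelope of the lines y = a_i + i · x (there are 3 lines, with slopes 0, 1, ..., 2). Only the lines that attain the minimum somewhere contribute to roots; other lines are dominated. Here the surviving (envelope) indices are i = 2, i = 1, i = 0.
Intersections between consecutive envelope lines give the roots: for adjacent envelope indices i < j the intersection is x = (a_i − a_j) / (j − i). Reading off the sorted break points: {5, 7}.
Verification: at each break x_0, at least two indices attain the minimum of min_i(a_i + i · x_0).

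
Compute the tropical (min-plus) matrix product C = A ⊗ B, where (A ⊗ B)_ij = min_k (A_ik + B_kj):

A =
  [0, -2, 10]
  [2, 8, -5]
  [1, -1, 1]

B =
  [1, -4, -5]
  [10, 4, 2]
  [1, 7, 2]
A ⊗ B =
  [1, -4, -5]
  [-4, -2, -3]
  [2, -3, -4]

Apply the min-plus product entry-by-entry:
  C[0][0] = min over k of (A[0][0] + B[0][0] = 0 + 1 = 1, A[0][1] + B[1][0] = -2 + 10 = 8, A[0][2] + B[2][0] = 10 + 1 = 11) = 1 (attained at k = 0)
  C[0][1] = min over k of (A[0][0] + B[0][1] = 0 + -4 = -4, A[0][1] + B[1][1] = -2 + 4 = 2, A[0][2] + B[2][1] = 10 + 7 = 17) = -4 (attained at k = 0)
  C[0][2] = min over k of (A[0][0] + B[0][2] = 0 + -5 = -5, A[0][1] + B[1][2] = -2 + 2 = 0, A[0][2] + B[2][2] = 10 + 2 = 12) = -5 (attained at k = 0)
  C[1][0] = min over k of (A[1][0] + B[0][0] = 2 + 1 = 3, A[1][1] + B[1][0] = 8 + 10 = 18, A[1][2] + B[2][0] = -5 + 1 = -4) = -4 (attained at k = 2)
  C[1][1] = min over k of (A[1][0] + B[0][1] = 2 + -4 = -2, A[1][1] + B[1][1] = 8 + 4 = 12, A[1][2] + B[2][1] = -5 + 7 = 2) = -2 (attained at k = 0)
  C[1][2] = min over k of (A[1][0] + B[0][2] = 2 + -5 = -3, A[1][1] + B[1][2] = 8 + 2 = 10, A[1][2] + B[2][2] = -5 + 2 = -3) = -3 (attained at k = 0)
  C[2][0] = min over k of (A[2][0] + B[0][0] = 1 + 1 = 2, A[2][1] + B[1][0] = -1 + 10 = 9, A[2][2] + B[2][0] = 1 + 1 = 2) = 2 (attained at k = 0)
  C[2][1] = min over k of (A[2][0] + B[0][1] = 1 + -4 = -3, A[2][1] + B[1][1] = -1 + 4 = 3, A[2][2] + B[2][1] = 1 + 7 = 8) = -3 (attained at k = 0)
  C[2][2] = min over k of (A[2][0] + B[0][2] = 1 + -5 = -4, A[2][1] + B[1][2] = -1 + 2 = 1, A[2][2] + B[2][2] = 1 + 2 = 3) = -4 (attained at k = 0)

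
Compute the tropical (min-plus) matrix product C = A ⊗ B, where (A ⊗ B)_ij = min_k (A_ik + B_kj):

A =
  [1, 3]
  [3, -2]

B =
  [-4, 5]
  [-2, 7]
A ⊗ B =
  [-3, 6]
  [-4, 5]

Apply the min-plus product entry-by-entry:
  C[0][0] = min over k of (A[0][0] + B[0][0] = 1 + -4 = -3, A[0][1] + B[1][0] = 3 + -2 = 1) = -3 (attained at k = 0)
  C[0][1] = min over k of (A[0][0] + B[0][1] = 1 + 5 = 6, A[0][1] + B[1][1] = 3 + 7 = 10) = 6 (attained at k = 0)
  C[1][0] = min over k of (A[1][0] + B[0][0] = 3 + -4 = -1, A[1][1] + B[1][0] = -2 + -2 = -4) = -4 (attained at k = 1)
  C[1][1] = min over k of (A[1][0] + B[0][1] = 3 + 5 = 8, A[1][1] + B[1][1] = -2 + 7 = 5) = 5 (attained at k = 1)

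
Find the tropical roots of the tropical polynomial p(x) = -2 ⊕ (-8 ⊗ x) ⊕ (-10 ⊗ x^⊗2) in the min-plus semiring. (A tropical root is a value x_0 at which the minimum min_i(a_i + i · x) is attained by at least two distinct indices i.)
Roots: {2, 6}

Each tropical root is a break point of the lower envelope of the lines y = a_i + i · x (there are 3 lines, with slopes 0, 1, ..., 2). Only the lines that attain the minimum somewhere contribute to roots; other lines are dominated. Here the surviving (envelope) indices are i = 2, i = 1, i = 0.
Intersections between consecutive envelope lines give the roots: for adjacent envelope indices i < j the intersection is x = (a_i − a_j) / (j − i). Reading off the sorted break points: {2, 6}.
Verification: at each break x_0, at least two indices attain the minimum of min_i(a_i + i · x_0).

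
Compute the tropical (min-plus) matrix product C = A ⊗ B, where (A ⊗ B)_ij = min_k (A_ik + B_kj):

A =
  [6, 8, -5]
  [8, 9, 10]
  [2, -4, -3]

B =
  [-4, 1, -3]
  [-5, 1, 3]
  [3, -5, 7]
A ⊗ B =
  [-2, -10, 2]
  [4, 5, 5]
  [-9, -8, -1]

Apply the min-plus product entry-by-entry:
  C[0][0] = min over k of (A[0][0] + B[0][0] = 6 + -4 = 2, A[0][1] + B[1][0] = 8 + -5 = 3, A[0][2] + B[2][0] = -5 + 3 = -2) = -2 (attained at k = 2)
  C[0][1] = min over k of (A[0][0] + B[0][1] = 6 + 1 = 7, A[0][1] + B[1][1] = 8 + 1 = 9, A[0][2] + B[2][1] = -5 + -5 = -10) = -10 (attained at k = 2)
  C[0][2] = min over k of (A[0][0] + B[0][2] = 6 + -3 = 3, A[0][1] + B[1][2] = 8 + 3 = 11, A[0][2] + B[2][2] = -5 + 7 = 2) = 2 (attained at k = 2)
  C[1][0] = min over k of (A[1][0] + B[0][0] = 8 + -4 = 4, A[1][1] + B[1][0] = 9 + -5 = 4, A[1][2] + B[2][0] = 10 + 3 = 13) = 4 (attained at k = 0)
  C[1][1] = min over k of (A[1][0] + B[0][1] = 8 + 1 = 9, A[1][1] + B[1][1] = 9 + 1 = 10, A[1][2] + B[2][1] = 10 + -5 = 5) = 5 (attained at k = 2)
  C[1][2] = min over k of (A[1][0] + B[0][2] = 8 + -3 = 5, A[1][1] + B[1][2] = 9 + 3 = 12, A[1][2] + B[2][2] = 10 + 7 = 17) = 5 (attained at k = 0)
  C[2][0] = min over k of (A[2][0] + B[0][0] = 2 + -4 = -2, A[2][1] + B[1][0] = -4 + -5 = -9, A[2][2] + B[2][0] = -3 + 3 = 0) = -9 (attained at k = 1)
  C[2][1] = min over k of (A[2][0] + B[0][1] = 2 + 1 = 3, A[2][1] + B[1][1] = -4 + 1 = -3, A[2][2] + B[2][1] = -3 + -5 = -8) = -8 (attained at k = 2)
  C[2][2] = min over k of (A[2][0] + B[0][2] = 2 + -3 = -1, A[2][1] + B[1][2] = -4 + 3 = -1, A[2][2] + B[2][2] = -3 + 7 = 4) = -1 (attained at k = 0)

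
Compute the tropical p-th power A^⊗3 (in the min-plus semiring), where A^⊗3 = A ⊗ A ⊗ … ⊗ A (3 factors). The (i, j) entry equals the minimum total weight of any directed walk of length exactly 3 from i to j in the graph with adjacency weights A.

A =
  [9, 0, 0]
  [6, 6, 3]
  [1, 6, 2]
A^⊗3 =
  [3, 1, 1]
  [6, 4, 4]
  [2, 3, 3]

Each entry (A^⊗3)_ij equals the minimum over all length-3 walks i = v_0 → v_1 → … → v_3 = j of Σ_t A[v_t][v_{t+1}]. For example, for (i, j) = (0, 2) we minimise over 9 possible intermediate vertex sequences; the minimum is 1, attained along the walk 0 → 2 → 0 → 2.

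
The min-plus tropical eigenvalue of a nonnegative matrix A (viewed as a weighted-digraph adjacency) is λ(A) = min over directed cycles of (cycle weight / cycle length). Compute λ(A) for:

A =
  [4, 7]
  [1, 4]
λ(A) = 4

Enumerate directed cycles and compute their means (weight / length). Sample:
  cycle 0 → 0: weight = 4, length = 1, mean = 4/1 ≈ 4.000
  cycle 1 → 1: weight = 4, length = 1, mean = 4/1 ≈ 4.000
  cycle 0 → 1 → 0: weight = 8, length = 2, mean = 8/2 ≈ 4.000
  cycle 1 → 0 → 1: weight = 8, length = 2, mean = 8/2 ≈ 4.000
Minimum mean = 4.000, attained e.g. along the cycle 0 → 0 with weight 4 and length 1. So λ(A) = 4/1 = 4.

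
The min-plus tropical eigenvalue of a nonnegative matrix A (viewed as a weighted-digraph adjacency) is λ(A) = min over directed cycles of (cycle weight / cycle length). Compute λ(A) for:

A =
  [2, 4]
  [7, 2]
λ(A) = 2

Enumerate directed cycles and compute their means (weight / length). Sample:
  cycle 0 → 0: weight = 2, length = 1, mean = 2/1 ≈ 2.000
  cycle 1 → 1: weight = 2, length = 1, mean = 2/1 ≈ 2.000
  cycle 0 → 1 → 0: weight = 11, length = 2, mean = 11/2 ≈ 5.500
  cycle 1 → 0 → 1: weight = 11, length = 2, mean = 11/2 ≈ 5.500
Minimum mean = 2.000, attained e.g. along the cycle 0 → 0 with weight 2 and length 1. So λ(A) = 2/1 = 2.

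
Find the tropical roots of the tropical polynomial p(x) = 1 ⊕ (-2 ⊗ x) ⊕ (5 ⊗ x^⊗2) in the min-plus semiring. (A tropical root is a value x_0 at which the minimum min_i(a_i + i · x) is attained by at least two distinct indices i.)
Roots: {-7, 3}

Each tropical root is a break point of the lower envelope of the lines y = a_i + i · x (there are 3 lines, with slopes 0, 1, ..., 2). Only the lines that attain the minimum somewhere contribute to roots; other lines are dominated. Here the surviving (envelope) indices are i = 2, i = 1, i = 0.
Intersections between consecutive envelope lines give the roots: for adjacent envelope indices i < j the intersection is x = (a_i − a_j) / (j − i). Reading off the sorted break points: {-7, 3}.
Verification: at each break x_0, at least two indices attain the minimum of min_i(a_i + i · x_0).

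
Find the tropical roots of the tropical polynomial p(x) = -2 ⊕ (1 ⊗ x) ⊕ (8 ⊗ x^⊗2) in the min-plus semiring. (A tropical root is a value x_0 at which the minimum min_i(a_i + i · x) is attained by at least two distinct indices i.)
Roots: {-7, -3}

Each tropical root is a break point of the lower envelope of the lines y = a_i + i · x (there are 3 lines, with slopes 0, 1, ..., 2). Only the lines that attain the minimum somewhere contribute to roots; other lines are dominated. Here the surviving (envelope) indices are i = 2, i = 1, i = 0.
Intersections between consecutive envelope lines give the roots: for adjacent envelope indices i < j the intersection is x = (a_i − a_j) / (j − i). Reading off the sorted break points: {-7, -3}.
Verification: at each break x_0, at least two indices attain the minimum of min_i(a_i + i · x_0).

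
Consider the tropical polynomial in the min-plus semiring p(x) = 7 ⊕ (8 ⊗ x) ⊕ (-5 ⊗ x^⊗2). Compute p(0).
p(0) = -5

A tropical monomial a ⊗ x^⊗i evaluates to a + i · x. Evaluating each term at x = 0:
  Term 0 contributes 7 + 0 · 0 = 7
  Term 1 contributes 8 + 1 · 0 = 8
  Term 2 contributes -5 + 2 · 0 = -5
p(0) = ⊕ of these = min[7, 8, -5] = -5.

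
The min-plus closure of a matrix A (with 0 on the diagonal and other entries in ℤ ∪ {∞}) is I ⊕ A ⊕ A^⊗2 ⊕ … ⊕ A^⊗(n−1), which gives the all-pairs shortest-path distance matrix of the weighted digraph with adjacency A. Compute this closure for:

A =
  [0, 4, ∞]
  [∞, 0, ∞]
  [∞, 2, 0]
Closure =
  [0, 4, ∞]
  [∞, 0, ∞]
  [∞, 2, 0]

This is the Floyd-Warshall all-pairs shortest-path computation. For each intermediate vertex k = 0, 1, …, 2, update dist[i][j] ← min(dist[i][j], dist[i][k] + dist[k][j]). The final matrix gives, for each (i, j), the minimum total weight of any directed path from i to j (possibly empty when i = j).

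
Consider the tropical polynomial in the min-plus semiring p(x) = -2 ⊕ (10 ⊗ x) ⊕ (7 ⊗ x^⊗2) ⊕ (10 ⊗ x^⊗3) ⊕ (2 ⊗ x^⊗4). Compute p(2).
p(2) = -2

A tropical monomial a ⊗ x^⊗i evaluates to a + i · x. Evaluating each term at x = 2:
  Term 0 contributes -2 + 0 · 2 = -2
  Term 1 contributes 10 + 1 · 2 = 12
  Term 2 contributes 7 + 2 · 2 = 11
  Term 3 contributes 10 + 3 · 2 = 16
  Term 4 contributes 2 + 4 · 2 = 10
p(2) = ⊕ of these = min[-2, 12, 11, 16, 10] = -2.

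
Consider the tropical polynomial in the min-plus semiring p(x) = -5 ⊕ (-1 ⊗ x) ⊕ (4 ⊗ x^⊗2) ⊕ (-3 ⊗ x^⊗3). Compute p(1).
p(1) = -5

A tropical monomial a ⊗ x^⊗i evaluates to a + i · x. Evaluating each term at x = 1:
  Term 0 contributes -5 + 0 · 1 = -5
  Term 1 contributes -1 + 1 · 1 = 0
  Term 2 contributes 4 + 2 · 1 = 6
  Term 3 contributes -3 + 3 · 1 = 0
p(1) = ⊕ of these = min[-5, 0, 6, 0] = -5.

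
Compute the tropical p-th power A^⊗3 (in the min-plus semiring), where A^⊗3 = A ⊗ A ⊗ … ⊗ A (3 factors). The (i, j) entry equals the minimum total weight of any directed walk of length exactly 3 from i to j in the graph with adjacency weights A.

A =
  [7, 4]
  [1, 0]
A^⊗3 =
  [5, 4]
  [1, 0]

Each entry (A^⊗3)_ij equals the minimum over all length-3 walks i = v_0 → v_1 → … → v_3 = j of Σ_t A[v_t][v_{t+1}]. For example, for (i, j) = (0, 1) we minimise over 4 possible intermediate vertex sequences; the minimum is 4, attained along the walk 0 → 1 → 1 → 1.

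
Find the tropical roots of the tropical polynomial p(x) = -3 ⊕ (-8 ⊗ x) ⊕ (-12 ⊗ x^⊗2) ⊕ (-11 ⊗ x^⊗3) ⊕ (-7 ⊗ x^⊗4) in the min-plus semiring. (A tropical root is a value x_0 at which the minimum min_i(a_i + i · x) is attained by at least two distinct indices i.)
Roots: {-4, -1, 4, 5}

Each tropical root is a break point of the lower envelope of the lines y = a_i + i · x (there are 5 lines, with slopes 0, 1, ..., 4). Only the lines that attain the minimum somewhere contribute to roots; other lines are dominated. Here the surviving (envelope) indices are i = 4, i = 3, i = 2, i = 1, i = 0.
Intersections between consecutive envelope lines give the roots: for adjacent envelope indices i < j the intersection is x = (a_i − a_j) / (j − i). Reading off the sorted break points: {-4, -1, 4, 5}.
Verification: at each break x_0, at least two indices attain the minimum of min_i(a_i + i · x_0).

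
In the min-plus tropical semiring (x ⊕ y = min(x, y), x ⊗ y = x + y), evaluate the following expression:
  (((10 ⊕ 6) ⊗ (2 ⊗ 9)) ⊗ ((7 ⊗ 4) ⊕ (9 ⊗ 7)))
(((10 ⊕ 6) ⊗ (2 ⊗ 9)) ⊗ ((7 ⊗ 4) ⊕ (9 ⊗ 7))) = 28

Expand innermost to outermost. Recall ⊕ takes the minimum of its arguments and ⊗ takes their sum. Working out the expression (((10 ⊕ 6) ⊗ (2 ⊗ 9)) ⊗ ((7 ⊗ 4) ⊕ (9 ⊗ 7))) gives 28.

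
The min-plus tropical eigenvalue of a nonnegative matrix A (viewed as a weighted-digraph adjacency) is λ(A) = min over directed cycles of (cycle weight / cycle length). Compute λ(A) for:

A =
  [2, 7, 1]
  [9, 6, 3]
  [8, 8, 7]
λ(A) = 2

Enumerate directed cycles and compute their means (weight / length). Sample:
  cycle 0 → 0: weight = 2, length = 1, mean = 2/1 ≈ 2.000
  cycle 1 → 1: weight = 6, length = 1, mean = 6/1 ≈ 6.000
  cycle 2 → 2: weight = 7, length = 1, mean = 7/1 ≈ 7.000
  cycle 0 → 1 → 0: weight = 16, length = 2, mean = 16/2 ≈ 8.000
  cycle 0 → 2 → 0: weight = 9, length = 2, mean = 9/2 ≈ 4.500
  cycle 1 → 0 → 1: weight = 16, length = 2, mean = 16/2 ≈ 8.000
Minimum mean = 2.000, attained e.g. along the cycle 0 → 0 with weight 2 and length 1. So λ(A) = 2/1 = 2.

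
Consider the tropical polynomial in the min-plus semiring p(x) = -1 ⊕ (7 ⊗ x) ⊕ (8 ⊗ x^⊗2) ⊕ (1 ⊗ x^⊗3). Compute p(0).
p(0) = -1

A tropical monomial a ⊗ x^⊗i evaluates to a + i · x. Evaluating each term at x = 0:
  Term 0 contributes -1 + 0 · 0 = -1
  Term 1 contributes 7 + 1 · 0 = 7
  Term 2 contributes 8 + 2 · 0 = 8
  Term 3 contributes 1 + 3 · 0 = 1
p(0) = ⊕ of these = min[-1, 7, 8, 1] = -1.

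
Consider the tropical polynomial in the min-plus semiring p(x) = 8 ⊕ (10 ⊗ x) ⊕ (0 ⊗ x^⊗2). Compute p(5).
p(5) = 8

A tropical monomial a ⊗ x^⊗i evaluates to a + i · x. Evaluating each term at x = 5:
  Term 0 contributes 8 + 0 · 5 = 8
  Term 1 contributes 10 + 1 · 5 = 15
  Term 2 contributes 0 + 2 · 5 = 10
p(5) = ⊕ of these = min[8, 15, 10] = 8.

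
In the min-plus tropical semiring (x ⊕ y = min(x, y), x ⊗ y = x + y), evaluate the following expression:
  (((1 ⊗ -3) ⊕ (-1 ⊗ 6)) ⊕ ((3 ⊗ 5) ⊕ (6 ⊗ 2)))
(((1 ⊗ -3) ⊕ (-1 ⊗ 6)) ⊕ ((3 ⊗ 5) ⊕ (6 ⊗ 2))) = -2

Expand innermost to outermost. Recall ⊕ takes the minimum of its arguments and ⊗ takes their sum. Working out the expression (((1 ⊗ -3) ⊕ (-1 ⊗ 6)) ⊕ ((3 ⊗ 5) ⊕ (6 ⊗ 2))) gives -2.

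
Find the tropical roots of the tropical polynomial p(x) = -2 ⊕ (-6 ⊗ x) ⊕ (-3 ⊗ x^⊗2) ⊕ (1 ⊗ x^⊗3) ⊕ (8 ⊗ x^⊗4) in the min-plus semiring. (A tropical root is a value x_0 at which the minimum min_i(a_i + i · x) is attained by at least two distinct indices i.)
Roots: {-7, -4, -3, 4}

Each tropical root is a break point of the lower envelope of the lines y = a_i + i · x (there are 5 lines, with slopes 0, 1, ..., 4). Only the lines that attain the minimum somewhere contribute to roots; other lines are dominated. Here the surviving (envelope) indices are i = 4, i = 3, i = 2, i = 1, i = 0.
Intersections between consecutive envelope lines give the roots: for adjacent envelope indices i < j the intersection is x = (a_i − a_j) / (j − i). Reading off the sorted break points: {-7, -4, -3, 4}.
Verification: at each break x_0, at least two indices attain the minimum of min_i(a_i + i · x_0).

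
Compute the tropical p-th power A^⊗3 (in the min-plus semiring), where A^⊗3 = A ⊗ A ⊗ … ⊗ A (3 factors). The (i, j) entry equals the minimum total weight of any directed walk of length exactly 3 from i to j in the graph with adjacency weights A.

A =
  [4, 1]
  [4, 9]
A^⊗3 =
  [9, 6]
  [9, 9]

Each entry (A^⊗3)_ij equals the minimum over all length-3 walks i = v_0 → v_1 → … → v_3 = j of Σ_t A[v_t][v_{t+1}]. For example, for (i, j) = (0, 1) we minimise over 4 possible intermediate vertex sequences; the minimum is 6, attained along the walk 0 → 1 → 0 → 1.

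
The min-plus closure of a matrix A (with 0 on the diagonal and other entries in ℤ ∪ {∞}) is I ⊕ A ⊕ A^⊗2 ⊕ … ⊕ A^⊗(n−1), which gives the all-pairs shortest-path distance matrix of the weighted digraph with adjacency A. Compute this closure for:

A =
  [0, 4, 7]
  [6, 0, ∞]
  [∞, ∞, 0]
Closure =
  [0, 4, 7]
  [6, 0, 13]
  [∞, ∞, 0]

This is the Floyd-Warshall all-pairs shortest-path computation. For each intermediate vertex k = 0, 1, …, 2, update dist[i][j] ← min(dist[i][j], dist[i][k] + dist[k][j]). The final matrix gives, for each (i, j), the minimum total weight of any directed path from i to j (possibly empty when i = j).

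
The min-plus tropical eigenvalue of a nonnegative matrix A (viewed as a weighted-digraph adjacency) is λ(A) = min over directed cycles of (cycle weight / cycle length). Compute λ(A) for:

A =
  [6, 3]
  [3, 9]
λ(A) = 3

Enumerate directed cycles and compute their means (weight / length). Sample:
  cycle 0 → 0: weight = 6, length = 1, mean = 6/1 ≈ 6.000
  cycle 1 → 1: weight = 9, length = 1, mean = 9/1 ≈ 9.000
  cycle 0 → 1 → 0: weight = 6, length = 2, mean = 6/2 ≈ 3.000
  cycle 1 → 0 → 1: weight = 6, length = 2, mean = 6/2 ≈ 3.000
Minimum mean = 3.000, attained e.g. along the cycle 0 → 1 → 0 with weight 6 and length 2. So λ(A) = 6/2 = 3.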